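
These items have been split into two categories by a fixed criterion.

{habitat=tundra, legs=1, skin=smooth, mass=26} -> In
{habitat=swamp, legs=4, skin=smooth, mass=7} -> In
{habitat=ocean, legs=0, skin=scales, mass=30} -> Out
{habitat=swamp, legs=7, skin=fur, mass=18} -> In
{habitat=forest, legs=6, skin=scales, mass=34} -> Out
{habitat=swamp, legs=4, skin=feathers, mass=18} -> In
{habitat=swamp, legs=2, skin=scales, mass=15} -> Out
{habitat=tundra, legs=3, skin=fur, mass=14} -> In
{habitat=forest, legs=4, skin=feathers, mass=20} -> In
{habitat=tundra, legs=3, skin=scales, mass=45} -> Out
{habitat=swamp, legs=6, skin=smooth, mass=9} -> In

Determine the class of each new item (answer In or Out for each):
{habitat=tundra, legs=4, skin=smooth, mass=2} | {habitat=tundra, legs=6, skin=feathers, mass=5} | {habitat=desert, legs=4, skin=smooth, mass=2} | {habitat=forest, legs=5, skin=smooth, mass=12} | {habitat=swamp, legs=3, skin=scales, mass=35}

The rule appears to be: skin is not scales.
{habitat=tundra, legs=4, skin=smooth, mass=2}: skin is smooth — matches, so In.
{habitat=tundra, legs=6, skin=feathers, mass=5}: skin is feathers — matches, so In.
{habitat=desert, legs=4, skin=smooth, mass=2}: skin is smooth — matches, so In.
{habitat=forest, legs=5, skin=smooth, mass=12}: skin is smooth — matches, so In.
{habitat=swamp, legs=3, skin=scales, mass=35}: skin is scales — doesn't qualify, so Out.

In, In, In, In, Out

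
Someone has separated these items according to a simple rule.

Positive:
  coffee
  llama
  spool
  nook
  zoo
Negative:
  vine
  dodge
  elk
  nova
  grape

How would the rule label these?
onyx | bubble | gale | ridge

Negative, Positive, Negative, Negative

The simplest hypothesis consistent with all the labels is: has a double letter.
Negative: onyx, since no doubled letter.
Positive: bubble, since 'bb' doubled.
Negative: gale, since no doubled letter.
Negative: ridge, since no doubled letter.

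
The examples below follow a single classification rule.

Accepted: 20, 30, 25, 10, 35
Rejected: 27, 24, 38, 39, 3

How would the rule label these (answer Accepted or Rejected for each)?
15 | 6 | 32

Accepted, Rejected, Rejected

All 'Accepted' examples share one property — multiple of 5 — and every 'Rejected' example lacks it.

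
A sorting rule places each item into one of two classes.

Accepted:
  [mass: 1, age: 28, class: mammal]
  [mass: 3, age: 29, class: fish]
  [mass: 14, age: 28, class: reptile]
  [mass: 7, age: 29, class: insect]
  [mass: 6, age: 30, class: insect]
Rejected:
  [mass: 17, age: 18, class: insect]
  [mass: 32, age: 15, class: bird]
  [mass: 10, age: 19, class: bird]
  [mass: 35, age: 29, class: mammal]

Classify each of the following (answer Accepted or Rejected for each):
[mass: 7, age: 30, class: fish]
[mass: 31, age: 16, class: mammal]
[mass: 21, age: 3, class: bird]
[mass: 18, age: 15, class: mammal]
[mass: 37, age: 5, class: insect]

The pattern is that an item is 'Accepted' exactly when: mass ≤ 14 AND age ≥ 28.

Accepted, Rejected, Rejected, Rejected, Rejected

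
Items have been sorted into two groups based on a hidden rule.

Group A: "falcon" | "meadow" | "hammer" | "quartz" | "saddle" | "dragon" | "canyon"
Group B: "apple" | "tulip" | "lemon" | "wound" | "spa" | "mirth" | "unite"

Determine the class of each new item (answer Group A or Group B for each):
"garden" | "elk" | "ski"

One predicate separates the groups cleanly: even length.
Group A: "garden", since length 6. Group B: "elk", since length 3. Group B: "ski", since length 3.

Group A, Group B, Group B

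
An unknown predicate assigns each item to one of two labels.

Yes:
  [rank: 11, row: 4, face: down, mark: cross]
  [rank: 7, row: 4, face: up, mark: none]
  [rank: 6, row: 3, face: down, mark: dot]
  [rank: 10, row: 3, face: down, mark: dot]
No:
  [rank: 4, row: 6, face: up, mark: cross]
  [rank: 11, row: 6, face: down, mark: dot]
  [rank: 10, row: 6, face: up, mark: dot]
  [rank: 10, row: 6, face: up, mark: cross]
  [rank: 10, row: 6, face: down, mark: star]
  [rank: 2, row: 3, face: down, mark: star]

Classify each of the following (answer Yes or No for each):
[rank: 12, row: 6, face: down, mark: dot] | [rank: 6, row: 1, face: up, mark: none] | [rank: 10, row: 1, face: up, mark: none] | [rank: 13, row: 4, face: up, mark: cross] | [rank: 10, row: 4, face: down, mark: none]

No, Yes, Yes, Yes, Yes

The rule appears to be: row ≤ 4 AND rank ≥ 4.
[rank: 12, row: 6, face: down, mark: dot] → row = 6, rank = 12 → No.
[rank: 6, row: 1, face: up, mark: none] → row = 1, rank = 6 → Yes.
[rank: 10, row: 1, face: up, mark: none] → row = 1, rank = 10 → Yes.
[rank: 13, row: 4, face: up, mark: cross] → row = 4, rank = 13 → Yes.
[rank: 10, row: 4, face: down, mark: none] → row = 4, rank = 10 → Yes.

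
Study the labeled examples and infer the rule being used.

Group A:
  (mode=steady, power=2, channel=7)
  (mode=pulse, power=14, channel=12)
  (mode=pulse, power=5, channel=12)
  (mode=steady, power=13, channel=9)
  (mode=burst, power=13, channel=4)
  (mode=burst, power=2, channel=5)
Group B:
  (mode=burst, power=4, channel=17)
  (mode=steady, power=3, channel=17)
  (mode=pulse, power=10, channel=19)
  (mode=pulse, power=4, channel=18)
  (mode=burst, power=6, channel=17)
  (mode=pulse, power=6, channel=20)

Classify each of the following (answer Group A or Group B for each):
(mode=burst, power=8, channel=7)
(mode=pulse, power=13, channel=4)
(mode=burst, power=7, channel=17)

One predicate separates the groups cleanly: channel ≤ 12.
(mode=burst, power=8, channel=7): Group A (channel = 7). (mode=pulse, power=13, channel=4): Group A (channel = 4). (mode=burst, power=7, channel=17): Group B (channel = 17).

Group A, Group A, Group B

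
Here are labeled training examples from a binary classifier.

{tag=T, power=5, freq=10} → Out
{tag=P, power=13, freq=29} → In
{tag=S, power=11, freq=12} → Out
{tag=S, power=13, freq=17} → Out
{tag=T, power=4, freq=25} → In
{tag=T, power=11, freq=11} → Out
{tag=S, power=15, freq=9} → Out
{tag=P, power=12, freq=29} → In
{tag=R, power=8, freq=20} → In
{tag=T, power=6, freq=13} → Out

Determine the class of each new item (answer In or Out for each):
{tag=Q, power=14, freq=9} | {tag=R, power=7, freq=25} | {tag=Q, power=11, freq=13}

Out, In, Out

One predicate separates the groups cleanly: freq ≥ 20.
{tag=Q, power=14, freq=9} — freq = 9, hence Out. {tag=R, power=7, freq=25} — freq = 25, hence In. {tag=Q, power=11, freq=13} — freq = 13, hence Out.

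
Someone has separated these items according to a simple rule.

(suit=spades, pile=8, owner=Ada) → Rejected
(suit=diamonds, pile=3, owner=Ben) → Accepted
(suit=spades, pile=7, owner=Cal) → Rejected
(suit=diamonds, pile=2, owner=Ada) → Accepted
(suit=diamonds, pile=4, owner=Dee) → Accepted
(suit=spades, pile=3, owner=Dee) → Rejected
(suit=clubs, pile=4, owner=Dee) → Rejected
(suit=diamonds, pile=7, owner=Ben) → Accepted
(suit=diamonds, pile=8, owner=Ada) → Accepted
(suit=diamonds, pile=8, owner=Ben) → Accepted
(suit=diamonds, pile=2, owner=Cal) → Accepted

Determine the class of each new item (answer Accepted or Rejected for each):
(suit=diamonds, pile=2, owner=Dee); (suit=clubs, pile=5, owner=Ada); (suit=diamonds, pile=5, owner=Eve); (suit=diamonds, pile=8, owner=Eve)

Accepted, Rejected, Accepted, Accepted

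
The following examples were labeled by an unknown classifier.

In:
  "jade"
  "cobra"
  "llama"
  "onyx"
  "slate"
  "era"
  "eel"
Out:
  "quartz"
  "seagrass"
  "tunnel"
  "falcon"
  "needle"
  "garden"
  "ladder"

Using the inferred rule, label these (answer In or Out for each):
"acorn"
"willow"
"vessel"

In, Out, Out

The classifier is using: length ≤ 5.
In: "acorn", since length 5. Out: "willow", since length 6. Out: "vessel", since length 6.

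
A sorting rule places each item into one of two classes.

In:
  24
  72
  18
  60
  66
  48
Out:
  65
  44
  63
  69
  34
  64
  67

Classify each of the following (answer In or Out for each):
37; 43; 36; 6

Looking at the examples, the only property every 'In' case has and every 'Out' case lacks is: multiple of 6.

Out, Out, In, In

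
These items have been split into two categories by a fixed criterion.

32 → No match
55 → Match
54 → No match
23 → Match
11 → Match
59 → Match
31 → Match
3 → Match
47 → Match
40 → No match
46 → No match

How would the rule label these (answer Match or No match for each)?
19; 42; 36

Match, No match, No match

The distinguishing property — odd — holds for all the 'Match' cases and none of the 'No match' cases.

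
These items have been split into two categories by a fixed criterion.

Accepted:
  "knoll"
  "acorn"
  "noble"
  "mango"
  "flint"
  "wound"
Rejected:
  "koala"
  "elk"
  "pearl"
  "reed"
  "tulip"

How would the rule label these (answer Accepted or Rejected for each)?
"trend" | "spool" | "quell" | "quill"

Accepted, Rejected, Rejected, Rejected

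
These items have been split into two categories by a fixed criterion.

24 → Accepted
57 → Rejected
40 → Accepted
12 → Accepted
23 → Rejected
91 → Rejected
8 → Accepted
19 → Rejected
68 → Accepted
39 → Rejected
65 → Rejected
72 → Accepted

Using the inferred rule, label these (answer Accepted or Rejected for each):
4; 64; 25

All 'Accepted' examples share one property — even — and every 'Rejected' example lacks it.
4: 4 is even — passes, so Accepted. 64: 64 is even — passes, so Accepted. 25: 25 is odd — fails the rule, so Rejected.

Accepted, Accepted, Rejected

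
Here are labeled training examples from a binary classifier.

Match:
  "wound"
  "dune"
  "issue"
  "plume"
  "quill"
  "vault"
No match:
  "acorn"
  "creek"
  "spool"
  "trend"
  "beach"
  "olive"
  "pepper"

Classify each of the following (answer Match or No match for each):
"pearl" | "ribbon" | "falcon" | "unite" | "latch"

No match, No match, No match, Match, No match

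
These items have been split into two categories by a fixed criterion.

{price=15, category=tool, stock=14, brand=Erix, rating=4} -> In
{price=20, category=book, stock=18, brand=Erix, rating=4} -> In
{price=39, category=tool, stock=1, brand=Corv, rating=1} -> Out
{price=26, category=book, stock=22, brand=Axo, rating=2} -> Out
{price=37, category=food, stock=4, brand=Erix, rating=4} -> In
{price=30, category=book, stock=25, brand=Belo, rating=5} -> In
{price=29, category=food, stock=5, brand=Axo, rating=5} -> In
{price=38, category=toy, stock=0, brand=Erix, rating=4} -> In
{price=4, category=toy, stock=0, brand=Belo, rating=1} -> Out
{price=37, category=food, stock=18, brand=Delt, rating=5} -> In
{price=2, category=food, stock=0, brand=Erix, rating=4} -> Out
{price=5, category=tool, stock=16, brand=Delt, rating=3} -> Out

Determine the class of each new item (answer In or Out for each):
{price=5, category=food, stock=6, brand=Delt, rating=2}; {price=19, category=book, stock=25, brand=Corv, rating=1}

Out, Out

The common property of the 'In' items is: price ≥ 4 AND rating ≥ 4. No 'Out' item has it.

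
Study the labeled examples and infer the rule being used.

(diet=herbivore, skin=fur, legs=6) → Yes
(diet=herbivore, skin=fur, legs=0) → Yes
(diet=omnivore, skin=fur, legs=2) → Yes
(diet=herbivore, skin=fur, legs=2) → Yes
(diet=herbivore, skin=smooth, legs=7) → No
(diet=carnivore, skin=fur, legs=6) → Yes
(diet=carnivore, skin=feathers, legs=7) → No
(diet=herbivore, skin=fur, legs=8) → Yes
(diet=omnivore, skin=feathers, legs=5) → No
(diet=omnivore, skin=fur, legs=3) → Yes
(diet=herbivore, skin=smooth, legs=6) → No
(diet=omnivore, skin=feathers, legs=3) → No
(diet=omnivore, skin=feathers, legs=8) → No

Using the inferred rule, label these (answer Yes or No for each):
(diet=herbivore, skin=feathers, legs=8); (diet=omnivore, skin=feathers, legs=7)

No, No

All 'Yes' examples share one property — skin is fur — and every 'No' example lacks it.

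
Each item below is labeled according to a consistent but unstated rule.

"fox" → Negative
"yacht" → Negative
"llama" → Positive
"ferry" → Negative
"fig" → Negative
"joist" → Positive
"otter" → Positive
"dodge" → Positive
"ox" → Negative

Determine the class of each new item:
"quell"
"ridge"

The distinguishing property — has ≥ 2 vowels — holds for all the 'Positive' cases and none of the 'Negative' cases.
"quell" → 2 vowels → Positive.
"ridge" → 2 vowels → Positive.

Positive, Positive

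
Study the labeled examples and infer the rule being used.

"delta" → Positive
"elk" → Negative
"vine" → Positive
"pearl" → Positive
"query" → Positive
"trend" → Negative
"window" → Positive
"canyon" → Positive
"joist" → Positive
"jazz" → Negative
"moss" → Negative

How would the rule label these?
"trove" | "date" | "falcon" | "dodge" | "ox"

Every 'Positive' example satisfies: has ≥ 2 vowels. None of the 'Negative' examples do.
"trove": Positive (2 vowels).
"date": Positive (2 vowels).
"falcon": Positive (2 vowels).
"dodge": Positive (2 vowels).
"ox": Negative (1 vowel).

Positive, Positive, Positive, Positive, Negative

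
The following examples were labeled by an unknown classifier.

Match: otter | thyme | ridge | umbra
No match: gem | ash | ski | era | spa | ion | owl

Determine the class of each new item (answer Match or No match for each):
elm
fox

All 'Match' examples share one property — length 5 — and every 'No match' example lacks it.
elm: length 3 — does not satisfy this, so No match. fox: length 3 — does not satisfy this, so No match.

No match, No match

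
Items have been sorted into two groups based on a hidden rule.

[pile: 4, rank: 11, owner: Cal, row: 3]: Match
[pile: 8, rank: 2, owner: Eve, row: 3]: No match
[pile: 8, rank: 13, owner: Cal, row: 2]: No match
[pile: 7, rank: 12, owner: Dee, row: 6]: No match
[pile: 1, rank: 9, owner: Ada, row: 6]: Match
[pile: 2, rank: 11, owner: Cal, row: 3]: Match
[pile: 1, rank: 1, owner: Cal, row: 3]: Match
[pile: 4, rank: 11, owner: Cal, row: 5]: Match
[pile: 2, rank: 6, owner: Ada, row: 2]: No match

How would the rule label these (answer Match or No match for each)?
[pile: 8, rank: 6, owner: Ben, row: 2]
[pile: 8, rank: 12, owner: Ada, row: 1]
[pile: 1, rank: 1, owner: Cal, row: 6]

No match, No match, Match

The classifier is using: row ≥ 3 AND pile ≤ 4.
[pile: 8, rank: 6, owner: Ben, row: 2] → row = 2, pile = 8 → No match. [pile: 8, rank: 12, owner: Ada, row: 1] → row = 1, pile = 8 → No match. [pile: 1, rank: 1, owner: Cal, row: 6] → row = 6, pile = 1 → Match.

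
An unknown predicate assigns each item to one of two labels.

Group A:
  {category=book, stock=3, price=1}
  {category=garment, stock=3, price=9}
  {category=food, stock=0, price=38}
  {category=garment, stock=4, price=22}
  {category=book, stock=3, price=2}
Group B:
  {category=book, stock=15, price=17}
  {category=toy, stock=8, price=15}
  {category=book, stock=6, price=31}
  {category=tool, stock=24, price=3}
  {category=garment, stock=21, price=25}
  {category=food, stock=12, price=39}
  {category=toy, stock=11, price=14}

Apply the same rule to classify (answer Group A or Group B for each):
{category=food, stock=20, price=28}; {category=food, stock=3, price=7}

The common property of the 'Group A' items is: stock ≤ 4. No 'Group B' item has it.
{category=food, stock=20, price=28}: stock = 20, does not pass → Group B.
{category=food, stock=3, price=7}: stock = 3, fits → Group A.

Group B, Group A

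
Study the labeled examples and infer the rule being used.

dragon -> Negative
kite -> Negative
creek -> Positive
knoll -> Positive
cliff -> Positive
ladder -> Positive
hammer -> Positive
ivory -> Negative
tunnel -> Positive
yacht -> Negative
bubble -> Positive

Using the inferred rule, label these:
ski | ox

The distinguishing property — has a double letter — holds for all the 'Positive' cases and none of the 'Negative' cases.

Negative, Negative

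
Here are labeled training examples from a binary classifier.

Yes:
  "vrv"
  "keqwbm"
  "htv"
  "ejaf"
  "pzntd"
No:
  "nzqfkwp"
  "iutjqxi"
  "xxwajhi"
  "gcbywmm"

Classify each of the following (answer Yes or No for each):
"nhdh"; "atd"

Yes, Yes

'Yes' ⟺ length ≤ 6.
"nhdh": length 4 — passes, so Yes. "atd": length 3 — passes, so Yes.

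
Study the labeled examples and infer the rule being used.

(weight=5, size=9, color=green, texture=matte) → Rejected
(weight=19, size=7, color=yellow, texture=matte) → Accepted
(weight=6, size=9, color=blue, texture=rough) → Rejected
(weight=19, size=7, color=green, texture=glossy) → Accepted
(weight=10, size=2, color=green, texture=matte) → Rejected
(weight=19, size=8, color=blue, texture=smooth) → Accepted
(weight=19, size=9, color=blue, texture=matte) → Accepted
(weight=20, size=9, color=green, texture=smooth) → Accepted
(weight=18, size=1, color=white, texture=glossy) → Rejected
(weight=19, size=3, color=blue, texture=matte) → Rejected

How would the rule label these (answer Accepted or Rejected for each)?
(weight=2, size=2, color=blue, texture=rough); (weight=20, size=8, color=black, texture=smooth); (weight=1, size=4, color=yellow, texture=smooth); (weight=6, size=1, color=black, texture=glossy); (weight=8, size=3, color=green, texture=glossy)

Rejected, Accepted, Rejected, Rejected, Rejected

'Accepted' ⟺ size ≥ 7 AND weight ≥ 10.
(weight=2, size=2, color=blue, texture=rough): size = 2, weight = 2, fails this test → Rejected.
(weight=20, size=8, color=black, texture=smooth): size = 8, weight = 20, matches → Accepted.
(weight=1, size=4, color=yellow, texture=smooth): size = 4, weight = 1, fails this test → Rejected.
(weight=6, size=1, color=black, texture=glossy): size = 1, weight = 6, fails this test → Rejected.
(weight=8, size=3, color=green, texture=glossy): size = 3, weight = 8, fails this test → Rejected.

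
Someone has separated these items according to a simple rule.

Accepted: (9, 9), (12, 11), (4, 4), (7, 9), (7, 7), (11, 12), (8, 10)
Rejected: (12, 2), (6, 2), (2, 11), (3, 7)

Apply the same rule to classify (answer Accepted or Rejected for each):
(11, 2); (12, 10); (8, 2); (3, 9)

Every 'Accepted' example satisfies: min ≥ 4. None of the 'Rejected' examples do.
Rejected: (11, 2), since min 2. Accepted: (12, 10), since min 10. Rejected: (8, 2), since min 2. Rejected: (3, 9), since min 3.

Rejected, Accepted, Rejected, Rejected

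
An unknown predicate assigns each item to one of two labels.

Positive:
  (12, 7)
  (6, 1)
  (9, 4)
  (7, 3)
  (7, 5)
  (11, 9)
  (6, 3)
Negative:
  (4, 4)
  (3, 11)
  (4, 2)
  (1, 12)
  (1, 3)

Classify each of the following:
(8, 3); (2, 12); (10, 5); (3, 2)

Positive, Negative, Positive, Negative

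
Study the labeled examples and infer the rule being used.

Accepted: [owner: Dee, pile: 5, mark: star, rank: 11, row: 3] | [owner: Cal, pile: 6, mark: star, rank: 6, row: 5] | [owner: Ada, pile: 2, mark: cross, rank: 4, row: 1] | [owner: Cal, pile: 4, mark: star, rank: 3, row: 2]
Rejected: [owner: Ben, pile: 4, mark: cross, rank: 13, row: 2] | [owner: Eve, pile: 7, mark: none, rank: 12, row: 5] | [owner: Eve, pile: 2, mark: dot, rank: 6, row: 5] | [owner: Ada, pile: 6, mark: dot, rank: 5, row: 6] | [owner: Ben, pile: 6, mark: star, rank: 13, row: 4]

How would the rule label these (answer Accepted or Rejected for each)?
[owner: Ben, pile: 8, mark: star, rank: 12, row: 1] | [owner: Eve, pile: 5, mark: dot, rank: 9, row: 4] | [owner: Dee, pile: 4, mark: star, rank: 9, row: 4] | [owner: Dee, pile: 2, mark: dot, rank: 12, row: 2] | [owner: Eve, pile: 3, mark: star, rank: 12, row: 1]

Rejected, Rejected, Accepted, Rejected, Rejected

Rule: mark is not dot AND rank ≤ 11. This holds for each 'Accepted' example and fails for each 'Rejected' one.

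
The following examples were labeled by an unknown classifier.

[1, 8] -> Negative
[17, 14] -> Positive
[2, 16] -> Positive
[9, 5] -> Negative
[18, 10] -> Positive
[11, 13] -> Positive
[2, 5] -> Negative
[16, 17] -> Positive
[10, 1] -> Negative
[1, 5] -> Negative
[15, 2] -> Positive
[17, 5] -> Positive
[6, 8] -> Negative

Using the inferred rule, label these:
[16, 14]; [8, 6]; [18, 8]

Positive, Negative, Positive

The simplest hypothesis consistent with all the labels is: sum ≥ 17.
[16, 14]: 16+14 = 30 — checks out, so Positive. [8, 6]: 8+6 = 14 — does not fit, so Negative. [18, 8]: 18+8 = 26 — checks out, so Positive.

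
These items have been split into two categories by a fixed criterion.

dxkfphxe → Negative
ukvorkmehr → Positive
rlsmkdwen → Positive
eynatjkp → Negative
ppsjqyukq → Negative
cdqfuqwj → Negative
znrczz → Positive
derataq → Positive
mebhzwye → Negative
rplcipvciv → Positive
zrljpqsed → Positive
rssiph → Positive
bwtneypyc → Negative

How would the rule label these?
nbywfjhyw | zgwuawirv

The distinguishing property — contains 'r' — holds for all the 'Positive' cases and none of the 'Negative' cases.
nbywfjhyw — no 'r', hence Negative. zgwuawirv — has 'r', hence Positive.

Negative, Positive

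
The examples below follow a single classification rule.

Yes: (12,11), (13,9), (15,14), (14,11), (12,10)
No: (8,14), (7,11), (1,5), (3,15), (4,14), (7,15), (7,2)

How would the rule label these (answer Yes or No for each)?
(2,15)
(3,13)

'Yes' ⟺ first ≥ 9.
(2,15) — first 2, hence No. (3,13) — first 3, hence No.

No, No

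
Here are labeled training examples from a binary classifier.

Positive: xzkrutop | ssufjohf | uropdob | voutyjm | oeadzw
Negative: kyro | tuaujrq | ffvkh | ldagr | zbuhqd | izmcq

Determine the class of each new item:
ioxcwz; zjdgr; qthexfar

Positive, Negative, Negative

The distinguishing property — length ≥ 5 AND contains 'o' — holds for all the 'Positive' cases and none of the 'Negative' cases.
Positive: ioxcwz, since length 6, has 'o'. Negative: zjdgr, since length 5, no 'o'. Negative: qthexfar, since length 8, no 'o'.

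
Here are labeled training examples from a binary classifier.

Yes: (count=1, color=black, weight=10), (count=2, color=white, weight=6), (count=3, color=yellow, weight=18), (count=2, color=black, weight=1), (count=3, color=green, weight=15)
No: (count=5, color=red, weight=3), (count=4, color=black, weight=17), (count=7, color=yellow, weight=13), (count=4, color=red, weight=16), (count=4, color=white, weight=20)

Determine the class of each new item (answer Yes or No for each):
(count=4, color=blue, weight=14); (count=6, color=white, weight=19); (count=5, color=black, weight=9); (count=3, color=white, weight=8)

A rule that fits every label: count ≤ 3 — true of each 'Yes' example, false of each 'No' one.
(count=4, color=blue, weight=14): count = 4 — does not pass, so No.
(count=6, color=white, weight=19): count = 6 — does not pass, so No.
(count=5, color=black, weight=9): count = 5 — does not pass, so No.
(count=3, color=white, weight=8): count = 3 — checks out, so Yes.

No, No, No, Yes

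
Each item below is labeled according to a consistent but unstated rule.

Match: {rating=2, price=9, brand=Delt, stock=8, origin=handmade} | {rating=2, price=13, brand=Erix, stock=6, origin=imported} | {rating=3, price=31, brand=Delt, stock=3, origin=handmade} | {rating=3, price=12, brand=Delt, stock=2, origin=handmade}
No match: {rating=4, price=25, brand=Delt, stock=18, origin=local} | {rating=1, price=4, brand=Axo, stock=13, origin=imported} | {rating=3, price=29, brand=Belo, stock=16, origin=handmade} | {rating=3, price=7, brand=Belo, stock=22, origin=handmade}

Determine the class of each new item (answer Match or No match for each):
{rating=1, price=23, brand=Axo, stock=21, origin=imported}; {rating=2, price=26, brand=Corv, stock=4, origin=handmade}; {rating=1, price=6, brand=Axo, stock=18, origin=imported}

The simplest hypothesis consistent with all the labels is: stock ≤ 8.
{rating=1, price=23, brand=Axo, stock=21, origin=imported}: stock = 21 — doesn't qualify, so No match.
{rating=2, price=26, brand=Corv, stock=4, origin=handmade}: stock = 4 — passes, so Match.
{rating=1, price=6, brand=Axo, stock=18, origin=imported}: stock = 18 — doesn't qualify, so No match.

No match, Match, No match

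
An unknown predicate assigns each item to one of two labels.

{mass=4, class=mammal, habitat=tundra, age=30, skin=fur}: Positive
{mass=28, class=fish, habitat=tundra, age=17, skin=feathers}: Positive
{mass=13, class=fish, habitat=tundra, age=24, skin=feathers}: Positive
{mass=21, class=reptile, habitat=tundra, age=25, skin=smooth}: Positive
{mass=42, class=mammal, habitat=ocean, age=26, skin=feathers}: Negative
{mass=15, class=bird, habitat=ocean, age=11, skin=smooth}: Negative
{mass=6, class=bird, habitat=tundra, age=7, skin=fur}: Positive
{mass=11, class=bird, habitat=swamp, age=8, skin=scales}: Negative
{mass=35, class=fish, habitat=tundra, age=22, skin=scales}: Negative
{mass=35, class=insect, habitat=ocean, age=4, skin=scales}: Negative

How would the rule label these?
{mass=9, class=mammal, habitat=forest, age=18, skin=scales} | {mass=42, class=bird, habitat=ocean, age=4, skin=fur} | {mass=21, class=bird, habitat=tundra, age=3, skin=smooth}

Negative, Negative, Positive

The classifier is using: habitat is tundra AND mass ≤ 28.
Negative: {mass=9, class=mammal, habitat=forest, age=18, skin=scales}, since habitat is forest, mass = 9.
Negative: {mass=42, class=bird, habitat=ocean, age=4, skin=fur}, since habitat is ocean, mass = 42.
Positive: {mass=21, class=bird, habitat=tundra, age=3, skin=smooth}, since habitat is tundra, mass = 21.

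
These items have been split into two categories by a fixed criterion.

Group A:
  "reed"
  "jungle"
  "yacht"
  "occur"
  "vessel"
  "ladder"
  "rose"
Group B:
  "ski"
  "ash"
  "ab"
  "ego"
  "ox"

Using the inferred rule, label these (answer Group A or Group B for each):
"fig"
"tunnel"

Group B, Group A

The classifier is using: length ≥ 4.
"fig": length 3 — does not satisfy this, so Group B. "tunnel": length 6 — has this property, so Group A.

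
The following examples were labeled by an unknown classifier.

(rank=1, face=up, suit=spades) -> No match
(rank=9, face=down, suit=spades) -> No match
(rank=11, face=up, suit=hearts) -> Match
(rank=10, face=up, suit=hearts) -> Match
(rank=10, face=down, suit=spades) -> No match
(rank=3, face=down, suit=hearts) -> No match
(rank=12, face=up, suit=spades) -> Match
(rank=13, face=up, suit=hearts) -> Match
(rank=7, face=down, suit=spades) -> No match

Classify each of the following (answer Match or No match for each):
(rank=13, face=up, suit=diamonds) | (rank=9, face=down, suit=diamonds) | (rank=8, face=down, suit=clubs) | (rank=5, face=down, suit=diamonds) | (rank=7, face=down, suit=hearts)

The pattern is that an item is 'Match' exactly when: face is up AND rank ≥ 3.

Match, No match, No match, No match, No match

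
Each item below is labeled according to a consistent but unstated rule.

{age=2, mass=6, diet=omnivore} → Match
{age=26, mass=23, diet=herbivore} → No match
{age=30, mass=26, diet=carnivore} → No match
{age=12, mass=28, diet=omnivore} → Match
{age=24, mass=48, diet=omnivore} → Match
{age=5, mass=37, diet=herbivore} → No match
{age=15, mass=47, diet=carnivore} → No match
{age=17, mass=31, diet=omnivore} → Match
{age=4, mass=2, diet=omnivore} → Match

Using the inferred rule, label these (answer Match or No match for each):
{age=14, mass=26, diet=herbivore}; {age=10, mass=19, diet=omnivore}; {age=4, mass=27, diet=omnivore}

No match, Match, Match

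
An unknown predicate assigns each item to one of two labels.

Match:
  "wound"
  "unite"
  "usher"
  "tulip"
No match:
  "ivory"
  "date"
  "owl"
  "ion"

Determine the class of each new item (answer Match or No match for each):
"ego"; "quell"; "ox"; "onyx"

No match, Match, No match, No match

One predicate separates the groups cleanly: contains 'u'.
"ego": No match (no 'u').
"quell": Match (has 'u').
"ox": No match (no 'u').
"onyx": No match (no 'u').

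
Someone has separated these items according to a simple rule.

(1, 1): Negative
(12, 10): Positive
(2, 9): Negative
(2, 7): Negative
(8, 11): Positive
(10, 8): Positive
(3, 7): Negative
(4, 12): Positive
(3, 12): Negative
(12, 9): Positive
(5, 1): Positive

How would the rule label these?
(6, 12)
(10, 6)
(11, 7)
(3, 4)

Positive, Positive, Positive, Negative

A rule that fits every label: first ≥ 4 — true of each 'Positive' example, false of each 'Negative' one.
(6, 12) — first 6, hence Positive.
(10, 6) — first 10, hence Positive.
(11, 7) — first 11, hence Positive.
(3, 4) — first 3, hence Negative.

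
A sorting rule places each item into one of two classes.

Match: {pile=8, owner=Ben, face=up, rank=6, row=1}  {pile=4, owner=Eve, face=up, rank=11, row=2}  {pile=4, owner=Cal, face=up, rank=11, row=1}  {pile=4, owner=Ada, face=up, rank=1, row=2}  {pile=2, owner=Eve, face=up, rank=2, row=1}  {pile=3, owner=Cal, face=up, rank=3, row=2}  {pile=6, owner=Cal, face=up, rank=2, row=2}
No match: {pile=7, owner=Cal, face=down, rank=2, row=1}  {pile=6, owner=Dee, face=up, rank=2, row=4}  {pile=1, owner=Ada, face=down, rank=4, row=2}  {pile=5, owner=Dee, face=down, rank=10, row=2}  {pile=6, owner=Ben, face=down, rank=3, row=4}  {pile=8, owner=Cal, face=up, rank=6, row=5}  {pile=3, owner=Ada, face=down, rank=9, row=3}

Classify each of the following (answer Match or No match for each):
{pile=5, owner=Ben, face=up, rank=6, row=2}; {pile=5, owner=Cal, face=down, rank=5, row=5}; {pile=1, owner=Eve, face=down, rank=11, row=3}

The common property of the 'Match' items is: face is up AND row ≤ 2. No 'No match' item has it.

Match, No match, No match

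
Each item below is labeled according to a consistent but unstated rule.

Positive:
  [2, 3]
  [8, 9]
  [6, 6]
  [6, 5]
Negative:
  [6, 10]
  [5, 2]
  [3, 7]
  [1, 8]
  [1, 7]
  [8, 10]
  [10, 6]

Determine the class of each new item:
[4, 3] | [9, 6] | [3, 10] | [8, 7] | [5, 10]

Every 'Positive' example satisfies: |first − second| ≤ 1. None of the 'Negative' examples do.

Positive, Negative, Negative, Positive, Negative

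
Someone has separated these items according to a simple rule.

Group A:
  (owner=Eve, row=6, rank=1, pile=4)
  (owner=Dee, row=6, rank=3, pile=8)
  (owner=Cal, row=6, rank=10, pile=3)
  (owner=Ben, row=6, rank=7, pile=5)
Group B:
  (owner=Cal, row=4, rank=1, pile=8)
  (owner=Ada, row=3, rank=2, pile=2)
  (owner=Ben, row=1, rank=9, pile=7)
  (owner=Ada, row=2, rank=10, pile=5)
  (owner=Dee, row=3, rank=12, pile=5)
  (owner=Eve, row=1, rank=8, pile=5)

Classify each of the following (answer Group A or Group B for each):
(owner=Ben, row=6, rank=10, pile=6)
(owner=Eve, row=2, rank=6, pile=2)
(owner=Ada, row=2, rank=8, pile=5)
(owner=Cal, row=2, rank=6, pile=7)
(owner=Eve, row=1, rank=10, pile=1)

All 'Group A' examples share one property — row = 6 — and every 'Group B' example lacks it.
Group A: (owner=Ben, row=6, rank=10, pile=6), since row = 6. Group B: (owner=Eve, row=2, rank=6, pile=2), since row = 2. Group B: (owner=Ada, row=2, rank=8, pile=5), since row = 2. Group B: (owner=Cal, row=2, rank=6, pile=7), since row = 2. Group B: (owner=Eve, row=1, rank=10, pile=1), since row = 1.

Group A, Group B, Group B, Group B, Group B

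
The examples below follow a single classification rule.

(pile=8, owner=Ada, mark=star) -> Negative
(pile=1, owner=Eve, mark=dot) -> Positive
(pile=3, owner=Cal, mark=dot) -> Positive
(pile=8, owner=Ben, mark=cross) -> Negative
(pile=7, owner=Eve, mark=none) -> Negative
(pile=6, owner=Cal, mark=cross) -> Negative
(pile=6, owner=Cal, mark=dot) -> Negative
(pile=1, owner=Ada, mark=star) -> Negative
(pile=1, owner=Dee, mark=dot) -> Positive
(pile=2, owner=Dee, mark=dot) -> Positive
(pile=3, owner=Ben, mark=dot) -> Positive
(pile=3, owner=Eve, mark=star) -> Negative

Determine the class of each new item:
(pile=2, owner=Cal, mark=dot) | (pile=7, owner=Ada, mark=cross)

Rule: mark is dot AND pile ≤ 3. This holds for each 'Positive' example and fails for each 'Negative' one.
(pile=2, owner=Cal, mark=dot) → mark is dot, pile = 2 → Positive.
(pile=7, owner=Ada, mark=cross) → mark is cross, pile = 7 → Negative.

Positive, Negative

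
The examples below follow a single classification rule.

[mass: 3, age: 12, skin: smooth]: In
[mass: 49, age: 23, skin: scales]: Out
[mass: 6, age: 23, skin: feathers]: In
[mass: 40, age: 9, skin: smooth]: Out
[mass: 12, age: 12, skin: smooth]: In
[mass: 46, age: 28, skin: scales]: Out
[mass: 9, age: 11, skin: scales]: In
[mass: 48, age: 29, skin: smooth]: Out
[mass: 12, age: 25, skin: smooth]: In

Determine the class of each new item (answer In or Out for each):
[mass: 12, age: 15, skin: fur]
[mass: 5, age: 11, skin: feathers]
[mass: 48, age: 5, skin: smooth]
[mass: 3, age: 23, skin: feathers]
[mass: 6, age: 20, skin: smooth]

'In' ⟺ mass ≤ 12.
[mass: 12, age: 15, skin: fur]: mass = 12, has this property → In. [mass: 5, age: 11, skin: feathers]: mass = 5, has this property → In. [mass: 48, age: 5, skin: smooth]: mass = 48, lacks this property → Out. [mass: 3, age: 23, skin: feathers]: mass = 3, has this property → In. [mass: 6, age: 20, skin: smooth]: mass = 6, has this property → In.

In, In, Out, In, In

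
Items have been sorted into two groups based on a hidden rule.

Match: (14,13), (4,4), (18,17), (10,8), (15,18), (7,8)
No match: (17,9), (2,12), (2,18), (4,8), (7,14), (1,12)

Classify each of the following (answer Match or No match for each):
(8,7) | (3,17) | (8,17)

Match, No match, No match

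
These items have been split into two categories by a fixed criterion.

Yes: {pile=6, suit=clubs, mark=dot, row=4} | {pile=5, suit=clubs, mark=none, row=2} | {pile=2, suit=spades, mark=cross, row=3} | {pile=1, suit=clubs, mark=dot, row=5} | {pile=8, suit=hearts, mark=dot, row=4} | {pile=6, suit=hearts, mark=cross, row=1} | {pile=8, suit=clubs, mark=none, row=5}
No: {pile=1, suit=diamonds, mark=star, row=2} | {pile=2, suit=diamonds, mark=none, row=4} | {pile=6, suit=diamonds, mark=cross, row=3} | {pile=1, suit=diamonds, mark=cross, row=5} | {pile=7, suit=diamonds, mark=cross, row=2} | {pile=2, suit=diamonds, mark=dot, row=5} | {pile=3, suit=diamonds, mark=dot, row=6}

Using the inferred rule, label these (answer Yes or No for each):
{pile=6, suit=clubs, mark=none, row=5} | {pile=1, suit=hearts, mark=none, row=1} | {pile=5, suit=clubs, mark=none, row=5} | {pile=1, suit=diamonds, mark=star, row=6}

Yes, Yes, Yes, No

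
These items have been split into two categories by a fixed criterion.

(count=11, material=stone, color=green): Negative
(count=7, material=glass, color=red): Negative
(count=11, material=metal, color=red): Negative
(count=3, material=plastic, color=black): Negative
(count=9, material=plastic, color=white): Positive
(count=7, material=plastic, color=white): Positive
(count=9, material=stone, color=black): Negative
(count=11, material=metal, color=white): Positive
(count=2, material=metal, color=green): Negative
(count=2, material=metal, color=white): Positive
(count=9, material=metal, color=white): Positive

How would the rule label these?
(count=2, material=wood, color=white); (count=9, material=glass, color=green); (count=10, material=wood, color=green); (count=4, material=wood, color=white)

'Positive' ⟺ color is white.
(count=2, material=wood, color=white) → color is white → Positive. (count=9, material=glass, color=green) → color is green → Negative. (count=10, material=wood, color=green) → color is green → Negative. (count=4, material=wood, color=white) → color is white → Positive.

Positive, Negative, Negative, Positive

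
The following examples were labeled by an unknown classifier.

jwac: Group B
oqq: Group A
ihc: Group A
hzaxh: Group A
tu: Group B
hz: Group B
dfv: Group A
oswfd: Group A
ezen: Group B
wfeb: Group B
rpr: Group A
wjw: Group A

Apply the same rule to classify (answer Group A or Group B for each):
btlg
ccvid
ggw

Group B, Group A, Group A

'Group A' ⟺ odd length.
Group B: btlg, since length 4.
Group A: ccvid, since length 5.
Group A: ggw, since length 3.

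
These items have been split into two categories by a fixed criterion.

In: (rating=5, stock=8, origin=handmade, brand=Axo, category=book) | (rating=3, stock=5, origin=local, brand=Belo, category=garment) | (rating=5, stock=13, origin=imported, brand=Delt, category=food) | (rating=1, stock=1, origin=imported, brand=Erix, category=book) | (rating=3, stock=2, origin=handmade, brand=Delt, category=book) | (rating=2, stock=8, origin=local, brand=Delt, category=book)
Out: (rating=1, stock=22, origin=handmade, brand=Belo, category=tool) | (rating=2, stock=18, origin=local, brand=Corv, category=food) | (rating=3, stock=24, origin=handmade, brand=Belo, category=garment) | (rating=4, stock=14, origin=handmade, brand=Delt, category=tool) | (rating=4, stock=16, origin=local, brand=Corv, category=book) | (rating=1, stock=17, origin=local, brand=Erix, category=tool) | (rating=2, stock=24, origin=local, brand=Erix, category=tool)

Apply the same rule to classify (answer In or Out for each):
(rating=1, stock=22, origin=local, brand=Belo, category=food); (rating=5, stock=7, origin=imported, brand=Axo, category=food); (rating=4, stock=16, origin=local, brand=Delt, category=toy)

Out, In, Out

The simplest hypothesis consistent with all the labels is: stock ≤ 13.
(rating=1, stock=22, origin=local, brand=Belo, category=food): stock = 22, doesn't qualify → Out.
(rating=5, stock=7, origin=imported, brand=Axo, category=food): stock = 7, qualifies → In.
(rating=4, stock=16, origin=local, brand=Delt, category=toy): stock = 16, doesn't qualify → Out.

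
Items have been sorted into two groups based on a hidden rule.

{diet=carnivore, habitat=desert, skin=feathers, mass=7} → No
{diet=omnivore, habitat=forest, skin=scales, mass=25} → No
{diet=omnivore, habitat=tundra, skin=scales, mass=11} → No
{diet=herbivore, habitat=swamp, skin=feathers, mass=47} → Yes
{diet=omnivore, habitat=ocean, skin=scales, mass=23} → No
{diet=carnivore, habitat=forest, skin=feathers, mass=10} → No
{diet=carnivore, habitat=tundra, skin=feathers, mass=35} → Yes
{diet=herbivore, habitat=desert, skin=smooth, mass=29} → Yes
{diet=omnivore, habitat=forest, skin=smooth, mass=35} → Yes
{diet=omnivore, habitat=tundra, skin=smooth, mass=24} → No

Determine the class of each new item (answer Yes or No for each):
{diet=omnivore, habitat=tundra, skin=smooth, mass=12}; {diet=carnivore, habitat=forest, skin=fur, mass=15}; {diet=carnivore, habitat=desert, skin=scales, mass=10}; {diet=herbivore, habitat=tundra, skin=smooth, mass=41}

'Yes' ⟺ mass ≥ 29.
{diet=omnivore, habitat=tundra, skin=smooth, mass=12} — mass = 12, hence No. {diet=carnivore, habitat=forest, skin=fur, mass=15} — mass = 15, hence No. {diet=carnivore, habitat=desert, skin=scales, mass=10} — mass = 10, hence No. {diet=herbivore, habitat=tundra, skin=smooth, mass=41} — mass = 41, hence Yes.

No, No, No, Yes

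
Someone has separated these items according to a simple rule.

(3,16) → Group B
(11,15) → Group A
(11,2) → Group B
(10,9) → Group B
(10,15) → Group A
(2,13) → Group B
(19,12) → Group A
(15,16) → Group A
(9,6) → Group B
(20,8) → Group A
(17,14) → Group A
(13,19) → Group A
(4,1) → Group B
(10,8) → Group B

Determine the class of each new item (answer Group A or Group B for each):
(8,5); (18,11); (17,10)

Group B, Group A, Group A

One predicate separates the groups cleanly: sum ≥ 25.
(8,5) → 8+5 = 13 → Group B.
(18,11) → 18+11 = 29 → Group A.
(17,10) → 17+10 = 27 → Group A.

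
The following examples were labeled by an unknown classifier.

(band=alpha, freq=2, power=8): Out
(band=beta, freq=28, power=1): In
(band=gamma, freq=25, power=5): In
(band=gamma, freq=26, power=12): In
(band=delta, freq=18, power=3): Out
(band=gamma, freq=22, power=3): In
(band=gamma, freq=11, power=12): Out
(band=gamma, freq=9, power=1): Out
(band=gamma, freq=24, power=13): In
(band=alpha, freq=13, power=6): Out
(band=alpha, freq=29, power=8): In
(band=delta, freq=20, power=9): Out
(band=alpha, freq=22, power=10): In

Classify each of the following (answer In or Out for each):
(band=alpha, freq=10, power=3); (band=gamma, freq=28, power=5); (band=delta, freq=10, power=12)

All 'In' examples share one property — freq ≥ 22 — and every 'Out' example lacks it.
(band=alpha, freq=10, power=3) — freq = 10, hence Out. (band=gamma, freq=28, power=5) — freq = 28, hence In. (band=delta, freq=10, power=12) — freq = 10, hence Out.

Out, In, Out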